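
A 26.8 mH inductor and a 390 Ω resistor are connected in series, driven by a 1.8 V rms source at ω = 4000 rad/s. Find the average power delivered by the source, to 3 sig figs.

X_L = ωL = 107 Ω
Z = 390 + j107 Ω
|Z| = √(390² + 107²) = 404 Ω
∠Z = arctan(107/390) = 15.4°
I = V/|Z| = 4.45 mA
P = VI cos φ = 1.8 × 0.00445 × cos(15.4°) = 7.72 mW

7.72 mW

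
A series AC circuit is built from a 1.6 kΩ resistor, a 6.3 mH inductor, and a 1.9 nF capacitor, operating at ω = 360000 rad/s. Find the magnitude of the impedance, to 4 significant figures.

1792 Ω

X_L = ωL = 2268 Ω
X_C = 1/(ωC) = 1462 Ω
Net reactance X = X_L − X_C = 806.0 Ω
Z = 1600 + j806.0 Ω
|Z| = √(1600² + 806.0²) = 1792 Ω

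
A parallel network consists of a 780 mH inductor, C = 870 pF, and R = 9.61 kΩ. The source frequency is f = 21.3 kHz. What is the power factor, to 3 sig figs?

0.698

ω = 2πf = 133800 rad/s
X_L = ωL = 104000 Ω
X_C = 1/(ωC) = 8590 Ω
Parallel: admittances add. Y = 1/R + 1/(jωL) + jωC
Y = (0.000104 + j0.000107) S
|Y| = 0.000149 S → |Z| = 1/|Y| = 6700 Ω, ∠Z = −∠Y = -45.8°
cos φ = cos(-45.8°) = 0.698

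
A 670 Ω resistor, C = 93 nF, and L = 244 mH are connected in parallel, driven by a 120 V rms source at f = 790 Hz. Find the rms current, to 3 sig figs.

184 mA

ω = 2πf = 4964 rad/s
X_L = ωL = 1210 Ω
X_C = 1/(ωC) = 2170 Ω
Parallel: admittances add. Y = 1/R + 1/(jωL) + jωC
Y = (0.00149 − j0.000364) S
|Y| = 0.00154 S → |Z| = 1/|Y| = 651 Ω, ∠Z = −∠Y = 13.7°
I = V/|Z| = 120/651 = 184 mA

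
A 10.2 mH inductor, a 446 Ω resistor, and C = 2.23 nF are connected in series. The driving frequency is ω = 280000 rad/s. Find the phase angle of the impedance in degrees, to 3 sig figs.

X_L = ωL = 2860 Ω
X_C = 1/(ωC) = 1600 Ω
Net reactance X = X_L − X_C = 1250 Ω
Z = 446 + j1250 Ω
|Z| = √(446² + 1250²) = 1330 Ω
∠Z = arctan(1250/446) = 70.4°

70.4°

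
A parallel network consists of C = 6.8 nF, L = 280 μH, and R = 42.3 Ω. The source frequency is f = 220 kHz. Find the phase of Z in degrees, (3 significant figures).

-16.1°

ω = 2πf = 1.382e+06 rad/s
X_L = ωL = 387 Ω
X_C = 1/(ωC) = 106 Ω
Parallel: admittances add. Y = 1/R + 1/(jωL) + jωC
Y = (0.0236 + j0.00682) S
|Y| = 0.0246 S → |Z| = 1/|Y| = 40.6 Ω, ∠Z = −∠Y = -16.1°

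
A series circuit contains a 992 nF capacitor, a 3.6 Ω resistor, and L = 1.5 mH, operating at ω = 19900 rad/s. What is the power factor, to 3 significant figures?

X_L = ωL = 29.9 Ω
X_C = 1/(ωC) = 50.7 Ω
Net reactance X = X_L − X_C = -20.8 Ω
Z = 3.60 − j20.8 Ω
|Z| = √(3.60² + 20.8²) = 21.1 Ω
∠Z = arctan(-20.8/3.60) = -80.2°
cos φ = cos(-80.2°) = 0.170

0.170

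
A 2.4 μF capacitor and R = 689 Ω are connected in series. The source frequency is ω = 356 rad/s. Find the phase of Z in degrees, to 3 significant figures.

X_C = 1/(ωC) = 1170 Ω
Z = 689 − j1170 Ω
|Z| = √(689² + 1170²) = 1360 Ω
∠Z = arctan(-1170/689) = -59.5°

-59.5°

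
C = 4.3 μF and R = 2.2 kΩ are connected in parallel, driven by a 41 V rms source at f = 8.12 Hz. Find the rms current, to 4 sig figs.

20.69 mA

ω = 2πf = 51.02 rad/s
X_C = 1/(ωC) = 4558 Ω
Parallel: admittances add. Y = 1/R + jωC
Y = (0.0004545 + j0.0002194) S
|Y| = 0.0005047 S → |Z| = 1/|Y| = 1981 Ω, ∠Z = −∠Y = -25.76°
I = V/|Z| = 41/1981 = 20.69 mA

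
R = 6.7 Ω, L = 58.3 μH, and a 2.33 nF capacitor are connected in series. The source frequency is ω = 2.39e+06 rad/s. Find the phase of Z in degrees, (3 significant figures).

X_L = ωL = 139 Ω
X_C = 1/(ωC) = 180 Ω
Net reactance X = X_L − X_C = -40.2 Ω
Z = 6.70 − j40.2 Ω
|Z| = √(6.70² + 40.2²) = 40.8 Ω
∠Z = arctan(-40.2/6.70) = -80.5°

-80.5°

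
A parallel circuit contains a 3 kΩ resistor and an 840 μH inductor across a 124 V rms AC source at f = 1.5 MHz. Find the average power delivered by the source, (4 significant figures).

ω = 2πf = 9.425e+06 rad/s
X_L = ωL = 7917 Ω
Parallel: admittances add. Y = 1/R + 1/(jωL)
Y = (0.0003333 − j0.0001263) S
|Y| = 0.0003565 S → |Z| = 1/|Y| = 2805 Ω, ∠Z = −∠Y = 20.75°
I = V/|Z| = 44.20 mA
P = VI cos φ = 124 × 0.04420 × cos(20.75°) = 5.125 W

5.125 W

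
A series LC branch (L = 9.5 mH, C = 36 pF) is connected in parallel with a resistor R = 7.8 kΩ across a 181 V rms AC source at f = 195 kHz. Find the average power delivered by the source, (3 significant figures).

ω = 2πf = 1.225e+06 rad/s
X_L = ωL = 11600 Ω
X_C = 1/(ωC) = 22700 Ω
Branch 1: Z₁ = R = 7800 Ω
Branch 2 (series LC): Z₂ = j(X_L − X_C) = −j11000 Ω
Parallel: Z = Z₁Z₂/(Z₁+Z₂), |Z| = 6370 Ω, ∠Z = -35.3°
I = V/|Z| = 28.4 mA
P = VI cos φ = 181 × 0.0284 × cos(-35.3°) = 4.20 W

4.20 W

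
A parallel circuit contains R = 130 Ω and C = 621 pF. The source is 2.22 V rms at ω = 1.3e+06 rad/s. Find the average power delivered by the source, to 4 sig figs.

X_C = 1/(ωC) = 1239 Ω
Parallel: admittances add. Y = 1/R + jωC
Y = (0.007692 + j0.0008073) S
|Y| = 0.007735 S → |Z| = 1/|Y| = 129.3 Ω, ∠Z = −∠Y = -5.991°
I = V/|Z| = 17.17 mA
P = VI cos φ = 2.22 × 0.01717 × cos(-5.991°) = 37.91 mW

37.91 mW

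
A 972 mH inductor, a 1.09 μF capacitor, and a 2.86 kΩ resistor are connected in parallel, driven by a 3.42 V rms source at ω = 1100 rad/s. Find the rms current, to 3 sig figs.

X_L = ωL = 1070 Ω
X_C = 1/(ωC) = 834 Ω
Parallel: admittances add. Y = 1/R + 1/(jωL) + jωC
Y = (0.000350 + j0.000264) S
|Y| = 0.000438 S → |Z| = 1/|Y| = 2280 Ω, ∠Z = −∠Y = -37.0°
I = V/|Z| = 3.42/2280 = 1.50 mA

1.50 mA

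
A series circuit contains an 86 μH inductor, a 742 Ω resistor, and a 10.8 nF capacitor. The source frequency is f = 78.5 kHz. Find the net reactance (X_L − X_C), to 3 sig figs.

ω = 2πf = 493200 rad/s
X_L = ωL = 42.4 Ω
X_C = 1/(ωC) = 188 Ω
X = 42.4 − 188 = -145 Ω

-145 Ω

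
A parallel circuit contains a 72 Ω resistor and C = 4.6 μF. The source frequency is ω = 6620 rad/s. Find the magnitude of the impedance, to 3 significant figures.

X_C = 1/(ωC) = 32.8 Ω
Parallel: admittances add. Y = 1/R + jωC
Y = (0.0139 + j0.0305) S
|Y| = 0.0335 S → |Z| = 1/|Y| = 29.9 Ω, ∠Z = −∠Y = -65.5°

29.9 Ω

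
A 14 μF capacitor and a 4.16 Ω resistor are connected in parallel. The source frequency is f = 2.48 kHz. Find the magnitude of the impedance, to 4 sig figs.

3.081 Ω

ω = 2πf = 15580 rad/s
X_C = 1/(ωC) = 4.584 Ω
Parallel: admittances add. Y = 1/R + jωC
Y = (0.2404 + j0.2182) S
|Y| = 0.3246 S → |Z| = 1/|Y| = 3.081 Ω, ∠Z = −∠Y = -42.22°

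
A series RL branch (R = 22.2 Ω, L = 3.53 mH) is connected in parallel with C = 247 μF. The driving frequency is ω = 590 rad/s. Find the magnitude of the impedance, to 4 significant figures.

X_L = ωL = 2.083 Ω
X_C = 1/(ωC) = 6.862 Ω
Branch 1 (R+jX_L): Z₁ = 22.20 + j2.083 Ω, |Z₁| = 22.30 Ω
Branch 2 (−jX_C): Z₂ = −j6.862 Ω
Parallel: Z = Z₁Z₂/(Z₁+Z₂), |Z| = 6.738 Ω, ∠Z = -72.49°

6.738 Ω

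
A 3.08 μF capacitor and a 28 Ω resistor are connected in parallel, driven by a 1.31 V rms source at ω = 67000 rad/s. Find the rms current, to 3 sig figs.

274 mA

X_C = 1/(ωC) = 4.85 Ω
Parallel: admittances add. Y = 1/R + jωC
Y = (0.0357 + j0.206) S
|Y| = 0.209 S → |Z| = 1/|Y| = 4.77 Ω, ∠Z = −∠Y = -80.2°
I = V/|Z| = 1.31/4.77 = 274 mA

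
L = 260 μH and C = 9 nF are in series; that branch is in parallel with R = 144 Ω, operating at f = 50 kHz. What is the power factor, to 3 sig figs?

0.884

ω = 2πf = 314200 rad/s
X_L = ωL = 81.7 Ω
X_C = 1/(ωC) = 354 Ω
Branch 1: Z₁ = R = 144 Ω
Branch 2 (series LC): Z₂ = j(X_L − X_C) = −j272 Ω
Parallel: Z = Z₁Z₂/(Z₁+Z₂), |Z| = 127 Ω, ∠Z = -27.9°
cos φ = cos(-27.9°) = 0.884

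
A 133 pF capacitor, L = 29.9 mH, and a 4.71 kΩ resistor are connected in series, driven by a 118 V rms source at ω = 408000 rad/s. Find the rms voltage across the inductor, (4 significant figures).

X_L = ωL = 12200 Ω
X_C = 1/(ωC) = 18430 Ω
Net reactance X = X_L − X_C = -6229 Ω
Z = 4710 − j6229 Ω
|Z| = √(4710² + 6229²) = 7809 Ω
I = V/|Z| = 15.11 mA
V_L = I·|Z_L| = 0.01511 × 12200 = 184.3 V

184.3 V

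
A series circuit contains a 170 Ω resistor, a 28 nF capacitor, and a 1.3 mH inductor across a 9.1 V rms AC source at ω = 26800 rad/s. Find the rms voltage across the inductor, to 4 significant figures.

0.2422 V

X_L = ωL = 34.84 Ω
X_C = 1/(ωC) = 1333 Ω
Net reactance X = X_L − X_C = -1298 Ω
Z = 170.0 − j1298 Ω
|Z| = √(170.0² + 1298²) = 1309 Ω
I = V/|Z| = 6.953 mA
V_L = I·|Z_L| = 0.006953 × 34.84 = 0.2422 V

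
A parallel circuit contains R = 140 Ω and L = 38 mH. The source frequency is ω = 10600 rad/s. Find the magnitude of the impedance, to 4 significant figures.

132.2 Ω

X_L = ωL = 402.8 Ω
Parallel: admittances add. Y = 1/R + 1/(jωL)
Y = (0.007143 − j0.002483) S
|Y| = 0.007562 S → |Z| = 1/|Y| = 132.2 Ω, ∠Z = −∠Y = 19.17°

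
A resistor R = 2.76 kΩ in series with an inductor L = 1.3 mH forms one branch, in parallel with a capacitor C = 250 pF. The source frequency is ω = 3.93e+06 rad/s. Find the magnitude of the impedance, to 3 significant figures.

1200 Ω

X_L = ωL = 5110 Ω
X_C = 1/(ωC) = 1020 Ω
Branch 1 (R+jX_L): Z₁ = 2760 + j5110 Ω, |Z₁| = 5810 Ω
Branch 2 (−jX_C): Z₂ = −j1020 Ω
Parallel: Z = Z₁Z₂/(Z₁+Z₂), |Z| = 1200 Ω, ∠Z = -84.4°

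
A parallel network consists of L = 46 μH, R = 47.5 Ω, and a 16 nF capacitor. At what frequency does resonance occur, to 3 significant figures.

186 kHz

ω₀ = 1/√(LC) = 1/√(4.6e-05 × 1.6e-08) = 1.166e+06 rad/s
f₀ = ω₀/(2π) = 186 kHz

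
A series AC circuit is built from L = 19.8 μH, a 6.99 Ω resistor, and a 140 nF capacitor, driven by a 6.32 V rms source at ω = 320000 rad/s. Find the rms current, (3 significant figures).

X_L = ωL = 6.34 Ω
X_C = 1/(ωC) = 22.3 Ω
Net reactance X = X_L − X_C = -16.0 Ω
Z = 6.99 − j16.0 Ω
|Z| = √(6.99² + 16.0²) = 17.4 Ω
I = V/|Z| = 6.32/17.4 = 362 mA

362 mA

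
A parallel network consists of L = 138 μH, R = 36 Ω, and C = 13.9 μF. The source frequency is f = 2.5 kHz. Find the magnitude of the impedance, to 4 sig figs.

4.089 Ω

ω = 2πf = 15710 rad/s
X_L = ωL = 2.168 Ω
X_C = 1/(ωC) = 4.580 Ω
Parallel: admittances add. Y = 1/R + 1/(jωL) + jωC
Y = (0.02778 − j0.2430) S
|Y| = 0.2446 S → |Z| = 1/|Y| = 4.089 Ω, ∠Z = −∠Y = 83.48°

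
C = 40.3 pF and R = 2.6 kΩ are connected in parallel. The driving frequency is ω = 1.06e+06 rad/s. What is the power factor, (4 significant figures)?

X_C = 1/(ωC) = 23410 Ω
Parallel: admittances add. Y = 1/R + jωC
Y = (0.0003846 + j4.272e-05) S
|Y| = 0.0003870 S → |Z| = 1/|Y| = 2584 Ω, ∠Z = −∠Y = -6.338°
cos φ = cos(-6.338°) = 0.9939

0.9939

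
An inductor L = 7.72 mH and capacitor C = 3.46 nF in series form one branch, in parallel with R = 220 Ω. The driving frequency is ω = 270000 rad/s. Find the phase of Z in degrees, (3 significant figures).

X_L = ωL = 2080 Ω
X_C = 1/(ωC) = 1070 Ω
Branch 1: Z₁ = R = 220 Ω
Branch 2 (series LC): Z₂ = j(X_L − X_C) = j1010 Ω
Parallel: Z = Z₁Z₂/(Z₁+Z₂), |Z| = 215 Ω, ∠Z = 12.2°

12.2°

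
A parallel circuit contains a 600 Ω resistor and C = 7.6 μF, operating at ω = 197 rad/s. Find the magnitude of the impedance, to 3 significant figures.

446 Ω

X_C = 1/(ωC) = 668 Ω
Parallel: admittances add. Y = 1/R + jωC
Y = (0.00167 + j0.00150) S
|Y| = 0.00224 S → |Z| = 1/|Y| = 446 Ω, ∠Z = −∠Y = -41.9°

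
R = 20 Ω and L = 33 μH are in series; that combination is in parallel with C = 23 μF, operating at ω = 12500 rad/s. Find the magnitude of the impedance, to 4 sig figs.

X_L = ωL = 0.4125 Ω
X_C = 1/(ωC) = 3.478 Ω
Branch 1 (R+jX_L): Z₁ = 20.00 + j0.4125 Ω, |Z₁| = 20.00 Ω
Branch 2 (−jX_C): Z₂ = −j3.478 Ω
Parallel: Z = Z₁Z₂/(Z₁+Z₂), |Z| = 3.439 Ω, ∠Z = -80.10°

3.439 Ω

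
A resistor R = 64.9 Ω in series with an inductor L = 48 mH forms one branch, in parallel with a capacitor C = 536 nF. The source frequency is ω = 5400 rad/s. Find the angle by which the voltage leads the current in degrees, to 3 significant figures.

39.0°

X_L = ωL = 259 Ω
X_C = 1/(ωC) = 345 Ω
Branch 1 (R+jX_L): Z₁ = 64.9 + j259 Ω, |Z₁| = 267 Ω
Branch 2 (−jX_C): Z₂ = −j345 Ω
Parallel: Z = Z₁Z₂/(Z₁+Z₂), |Z| = 855 Ω, ∠Z = 39.0°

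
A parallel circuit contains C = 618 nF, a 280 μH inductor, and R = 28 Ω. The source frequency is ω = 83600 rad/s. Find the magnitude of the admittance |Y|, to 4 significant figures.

36.82 mS

X_L = ωL = 23.41 Ω
X_C = 1/(ωC) = 19.36 Ω
Parallel: admittances add. Y = 1/R + 1/(jωL) + jωC
Y = (0.03571 + j0.008944) S
|Y| = 0.03682 S → |Z| = 1/|Y| = 27.16 Ω, ∠Z = −∠Y = -14.06°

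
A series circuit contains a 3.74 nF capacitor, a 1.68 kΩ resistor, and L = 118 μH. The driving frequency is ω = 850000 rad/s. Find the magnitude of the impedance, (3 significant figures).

X_L = ωL = 100 Ω
X_C = 1/(ωC) = 315 Ω
Net reactance X = X_L − X_C = -214 Ω
Z = 1680 − j214 Ω
|Z| = √(1680² + 214²) = 1690 Ω

1690 Ω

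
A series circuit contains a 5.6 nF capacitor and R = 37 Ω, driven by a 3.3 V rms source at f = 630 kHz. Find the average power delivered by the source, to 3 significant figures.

118 mW

ω = 2πf = 3.958e+06 rad/s
X_C = 1/(ωC) = 45.1 Ω
Z = 37.0 − j45.1 Ω
|Z| = √(37.0² + 45.1²) = 58.3 Ω
∠Z = arctan(-45.1/37.0) = -50.6°
I = V/|Z| = 56.6 mA
P = VI cos φ = 3.3 × 0.0566 × cos(-50.6°) = 118 mW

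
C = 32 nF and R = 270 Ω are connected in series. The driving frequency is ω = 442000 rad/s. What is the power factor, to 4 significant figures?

X_C = 1/(ωC) = 70.70 Ω
Z = 270.0 − j70.70 Ω
|Z| = √(270.0² + 70.70²) = 279.1 Ω
∠Z = arctan(-70.70/270.0) = -14.67°
cos φ = cos(-14.67°) = 0.9674

0.9674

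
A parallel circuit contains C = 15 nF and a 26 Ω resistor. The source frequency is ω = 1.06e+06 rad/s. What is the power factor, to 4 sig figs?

0.9241

X_C = 1/(ωC) = 62.89 Ω
Parallel: admittances add. Y = 1/R + jωC
Y = (0.03846 + j0.01590) S
|Y| = 0.04162 S → |Z| = 1/|Y| = 24.03 Ω, ∠Z = −∠Y = -22.46°
cos φ = cos(-22.46°) = 0.9241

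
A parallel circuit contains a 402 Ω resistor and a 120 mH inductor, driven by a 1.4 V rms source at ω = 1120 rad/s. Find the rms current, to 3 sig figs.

X_L = ωL = 134 Ω
Parallel: admittances add. Y = 1/R + 1/(jωL)
Y = (0.00249 − j0.00744) S
|Y| = 0.00785 S → |Z| = 1/|Y| = 127 Ω, ∠Z = −∠Y = 71.5°
I = V/|Z| = 1.4/127 = 11.0 mA

11.0 mA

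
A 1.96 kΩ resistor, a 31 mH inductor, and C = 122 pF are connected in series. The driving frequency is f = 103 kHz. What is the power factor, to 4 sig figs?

ω = 2πf = 647200 rad/s
X_L = ωL = 20060 Ω
X_C = 1/(ωC) = 12670 Ω
Net reactance X = X_L − X_C = 7397 Ω
Z = 1960 + j7397 Ω
|Z| = √(1960² + 7397²) = 7652 Ω
∠Z = arctan(7397/1960) = 75.16°
cos φ = cos(75.16°) = 0.2561

0.2561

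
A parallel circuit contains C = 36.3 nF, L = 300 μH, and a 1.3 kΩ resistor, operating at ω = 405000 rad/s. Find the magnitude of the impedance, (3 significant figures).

X_L = ωL = 121 Ω
X_C = 1/(ωC) = 68.0 Ω
Parallel: admittances add. Y = 1/R + 1/(jωL) + jωC
Y = (0.000769 + j0.00647) S
|Y| = 0.00652 S → |Z| = 1/|Y| = 153 Ω, ∠Z = −∠Y = -83.2°

153 Ω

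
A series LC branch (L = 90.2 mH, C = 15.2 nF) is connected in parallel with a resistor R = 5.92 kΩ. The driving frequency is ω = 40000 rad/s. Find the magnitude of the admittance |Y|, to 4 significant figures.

536.6 μS

X_L = ωL = 3608 Ω
X_C = 1/(ωC) = 1645 Ω
Branch 1: Z₁ = R = 5920 Ω
Branch 2 (series LC): Z₂ = j(X_L − X_C) = j1963 Ω
Parallel: Z = Z₁Z₂/(Z₁+Z₂), |Z| = 1863 Ω, ∠Z = 71.65°
|Y| = 1/|Z| = 536.6 μS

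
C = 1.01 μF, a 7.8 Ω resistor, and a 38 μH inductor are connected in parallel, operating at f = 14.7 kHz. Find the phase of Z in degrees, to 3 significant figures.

56.2°

ω = 2πf = 92360 rad/s
X_L = ωL = 3.51 Ω
X_C = 1/(ωC) = 10.7 Ω
Parallel: admittances add. Y = 1/R + 1/(jωL) + jωC
Y = (0.128 − j0.192) S
|Y| = 0.231 S → |Z| = 1/|Y| = 4.34 Ω, ∠Z = −∠Y = 56.2°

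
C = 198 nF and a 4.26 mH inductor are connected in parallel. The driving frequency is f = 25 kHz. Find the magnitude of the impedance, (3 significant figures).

33.8 Ω

ω = 2πf = 157100 rad/s
X_L = ωL = 669 Ω
X_C = 1/(ωC) = 32.2 Ω
Parallel: admittances add. Y = 1/(jωL) + jωC
Y = (0 + j0.0296) S
|Y| = 0.0296 S → |Z| = 1/|Y| = 33.8 Ω, ∠Z = −∠Y = -90.0°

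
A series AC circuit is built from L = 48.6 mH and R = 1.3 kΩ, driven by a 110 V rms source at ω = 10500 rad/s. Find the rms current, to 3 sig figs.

78.8 mA

X_L = ωL = 510 Ω
Z = 1300 + j510 Ω
|Z| = √(1300² + 510²) = 1400 Ω
I = V/|Z| = 110/1400 = 78.8 mA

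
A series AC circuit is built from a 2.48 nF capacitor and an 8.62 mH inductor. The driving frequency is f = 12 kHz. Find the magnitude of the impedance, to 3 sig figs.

ω = 2πf = 75400 rad/s
X_L = ωL = 650 Ω
X_C = 1/(ωC) = 5350 Ω
Net reactance X = X_L − X_C = -4700 Ω
Z = − j4700 Ω
|Z| = √(0² + 4700²) = 4700 Ω

4700 Ω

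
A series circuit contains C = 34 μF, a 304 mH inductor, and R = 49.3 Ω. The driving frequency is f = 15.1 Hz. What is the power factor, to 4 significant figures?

ω = 2πf = 94.88 rad/s
X_L = ωL = 28.84 Ω
X_C = 1/(ωC) = 310.0 Ω
Net reactance X = X_L − X_C = -281.2 Ω
Z = 49.30 − j281.2 Ω
|Z| = √(49.30² + 281.2²) = 285.4 Ω
∠Z = arctan(-281.2/49.30) = -80.05°
cos φ = cos(-80.05°) = 0.1727

0.1727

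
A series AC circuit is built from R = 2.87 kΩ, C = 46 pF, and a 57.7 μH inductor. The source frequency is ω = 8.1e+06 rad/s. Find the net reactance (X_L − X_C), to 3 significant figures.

X_L = ωL = 467 Ω
X_C = 1/(ωC) = 2680 Ω
X = 467 − 2680 = -2220 Ω

-2220 Ω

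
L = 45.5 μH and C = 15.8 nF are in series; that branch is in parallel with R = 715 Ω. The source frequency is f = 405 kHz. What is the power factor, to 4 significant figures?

0.1261

ω = 2πf = 2.545e+06 rad/s
X_L = ωL = 115.8 Ω
X_C = 1/(ωC) = 24.87 Ω
Branch 1: Z₁ = R = 715.0 Ω
Branch 2 (series LC): Z₂ = j(X_L − X_C) = j90.91 Ω
Parallel: Z = Z₁Z₂/(Z₁+Z₂), |Z| = 90.19 Ω, ∠Z = 82.75°
cos φ = cos(82.75°) = 0.1261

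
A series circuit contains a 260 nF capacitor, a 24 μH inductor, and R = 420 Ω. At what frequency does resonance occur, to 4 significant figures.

ω₀ = 1/√(LC) = 1/√(2.4e-05 × 2.6e-07) = 400300 rad/s
f₀ = ω₀/(2π) = 63.71 kHz

63.71 kHz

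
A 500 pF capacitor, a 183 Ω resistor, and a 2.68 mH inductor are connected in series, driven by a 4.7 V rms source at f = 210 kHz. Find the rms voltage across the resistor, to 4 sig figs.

0.4240 V

ω = 2πf = 1.319e+06 rad/s
X_L = ωL = 3536 Ω
X_C = 1/(ωC) = 1516 Ω
Net reactance X = X_L − X_C = 2020 Ω
Z = 183.0 + j2020 Ω
|Z| = √(183.0² + 2020²) = 2029 Ω
I = V/|Z| = 2.317 mA
V_R = I·|Z_R| = 0.002317 × 183.0 = 0.4240 V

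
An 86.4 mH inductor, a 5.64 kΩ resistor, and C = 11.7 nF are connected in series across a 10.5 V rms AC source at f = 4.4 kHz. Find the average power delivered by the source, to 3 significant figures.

ω = 2πf = 27650 rad/s
X_L = ωL = 2390 Ω
X_C = 1/(ωC) = 3090 Ω
Net reactance X = X_L − X_C = -703 Ω
Z = 5640 − j703 Ω
|Z| = √(5640² + 703²) = 5680 Ω
∠Z = arctan(-703/5640) = -7.10°
I = V/|Z| = 1.85 mA
P = VI cos φ = 10.5 × 0.00185 × cos(-7.10°) = 19.2 mW

19.2 mW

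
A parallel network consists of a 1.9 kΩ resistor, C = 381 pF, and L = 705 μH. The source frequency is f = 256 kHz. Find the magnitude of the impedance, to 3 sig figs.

1690 Ω

ω = 2πf = 1.608e+06 rad/s
X_L = ωL = 1130 Ω
X_C = 1/(ωC) = 1630 Ω
Parallel: admittances add. Y = 1/R + 1/(jωL) + jωC
Y = (0.000526 − j0.000269) S
|Y| = 0.000591 S → |Z| = 1/|Y| = 1690 Ω, ∠Z = −∠Y = 27.1°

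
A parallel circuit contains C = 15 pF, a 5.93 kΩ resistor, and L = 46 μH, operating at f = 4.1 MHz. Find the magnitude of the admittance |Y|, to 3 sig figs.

ω = 2πf = 2.576e+07 rad/s
X_L = ωL = 1190 Ω
X_C = 1/(ωC) = 2590 Ω
Parallel: admittances add. Y = 1/R + 1/(jωL) + jωC
Y = (0.000169 − j0.000457) S
|Y| = 0.000488 S → |Z| = 1/|Y| = 2050 Ω, ∠Z = −∠Y = 69.8°

488 μS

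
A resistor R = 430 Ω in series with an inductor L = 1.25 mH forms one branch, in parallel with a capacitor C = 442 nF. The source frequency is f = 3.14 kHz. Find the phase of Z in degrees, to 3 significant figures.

ω = 2πf = 19730 rad/s
X_L = ωL = 24.7 Ω
X_C = 1/(ωC) = 115 Ω
Branch 1 (R+jX_L): Z₁ = 430 + j24.7 Ω, |Z₁| = 431 Ω
Branch 2 (−jX_C): Z₂ = −j115 Ω
Parallel: Z = Z₁Z₂/(Z₁+Z₂), |Z| = 112 Ω, ∠Z = -74.9°

-74.9°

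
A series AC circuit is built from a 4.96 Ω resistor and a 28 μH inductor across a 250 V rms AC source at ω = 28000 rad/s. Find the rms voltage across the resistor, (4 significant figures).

X_L = ωL = 0.7840 Ω
Z = 4.960 + j0.7840 Ω
|Z| = √(4.960² + 0.7840²) = 5.022 Ω
I = V/|Z| = 49.79 A
V_R = I·|Z_R| = 49.79 × 4.960 = 246.9 V

246.9 V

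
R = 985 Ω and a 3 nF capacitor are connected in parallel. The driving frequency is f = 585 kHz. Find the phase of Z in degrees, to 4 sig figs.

ω = 2πf = 3.676e+06 rad/s
X_C = 1/(ωC) = 90.69 Ω
Parallel: admittances add. Y = 1/R + jωC
Y = (0.001015 + j0.01103) S
|Y| = 0.01107 S → |Z| = 1/|Y| = 90.30 Ω, ∠Z = −∠Y = -84.74°

-84.74°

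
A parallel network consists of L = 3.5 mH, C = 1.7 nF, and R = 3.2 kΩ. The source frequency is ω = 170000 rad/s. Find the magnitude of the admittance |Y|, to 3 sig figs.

1.43 mS

X_L = ωL = 595 Ω
X_C = 1/(ωC) = 3460 Ω
Parallel: admittances add. Y = 1/R + 1/(jωL) + jωC
Y = (0.000313 − j0.00139) S
|Y| = 0.00143 S → |Z| = 1/|Y| = 701 Ω, ∠Z = −∠Y = 77.3°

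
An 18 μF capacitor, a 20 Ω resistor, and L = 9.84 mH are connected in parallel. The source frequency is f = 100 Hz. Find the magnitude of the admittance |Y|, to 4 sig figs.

ω = 2πf = 628.3 rad/s
X_L = ωL = 6.183 Ω
X_C = 1/(ωC) = 88.42 Ω
Parallel: admittances add. Y = 1/R + 1/(jωL) + jωC
Y = (0.05000 − j0.1504) S
|Y| = 0.1585 S → |Z| = 1/|Y| = 6.308 Ω, ∠Z = −∠Y = 71.61°

158.5 mS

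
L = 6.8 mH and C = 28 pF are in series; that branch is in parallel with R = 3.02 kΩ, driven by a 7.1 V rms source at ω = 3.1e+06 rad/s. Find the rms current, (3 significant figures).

X_L = ωL = 21100 Ω
X_C = 1/(ωC) = 11500 Ω
Branch 1: Z₁ = R = 3020 Ω
Branch 2 (series LC): Z₂ = j(X_L − X_C) = j9560 Ω
Parallel: Z = Z₁Z₂/(Z₁+Z₂), |Z| = 2880 Ω, ∠Z = 17.5°
I = V/|Z| = 7.1/2880 = 2.47 mA

2.47 mA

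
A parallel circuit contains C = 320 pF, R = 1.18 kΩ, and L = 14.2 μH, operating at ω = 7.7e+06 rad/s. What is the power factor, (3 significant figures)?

0.126

X_L = ωL = 109 Ω
X_C = 1/(ωC) = 406 Ω
Parallel: admittances add. Y = 1/R + 1/(jωL) + jωC
Y = (0.000847 − j0.00668) S
|Y| = 0.00674 S → |Z| = 1/|Y| = 148 Ω, ∠Z = −∠Y = 82.8°
cos φ = cos(82.8°) = 0.126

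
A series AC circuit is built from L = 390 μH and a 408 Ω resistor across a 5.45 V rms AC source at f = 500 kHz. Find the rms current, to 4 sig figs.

ω = 2πf = 3.142e+06 rad/s
X_L = ωL = 1225 Ω
Z = 408.0 + j1225 Ω
|Z| = √(408.0² + 1225²) = 1291 Ω
I = V/|Z| = 5.45/1291 = 4.220 mA

4.220 mA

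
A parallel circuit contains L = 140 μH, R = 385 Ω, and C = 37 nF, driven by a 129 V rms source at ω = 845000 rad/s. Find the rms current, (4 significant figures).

X_L = ωL = 118.3 Ω
X_C = 1/(ωC) = 31.98 Ω
Parallel: admittances add. Y = 1/R + 1/(jωL) + jωC
Y = (0.002597 + j0.02281) S
|Y| = 0.02296 S → |Z| = 1/|Y| = 43.56 Ω, ∠Z = −∠Y = -83.50°
I = V/|Z| = 129/43.56 = 2.962 A

2.962 A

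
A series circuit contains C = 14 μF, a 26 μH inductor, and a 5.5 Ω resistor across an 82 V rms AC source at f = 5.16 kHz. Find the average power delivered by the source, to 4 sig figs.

ω = 2πf = 32420 rad/s
X_L = ωL = 0.8430 Ω
X_C = 1/(ωC) = 2.203 Ω
Net reactance X = X_L − X_C = -1.360 Ω
Z = 5.500 − j1.360 Ω
|Z| = √(5.500² + 1.360²) = 5.666 Ω
∠Z = arctan(-1.360/5.500) = -13.89°
I = V/|Z| = 14.47 A
P = VI cos φ = 82 × 14.47 × cos(-13.89°) = 1.152 kW

1.152 kW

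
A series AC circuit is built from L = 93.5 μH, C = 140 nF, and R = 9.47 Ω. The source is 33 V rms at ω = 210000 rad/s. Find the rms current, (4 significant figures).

1.917 A

X_L = ωL = 19.63 Ω
X_C = 1/(ωC) = 34.01 Ω
Net reactance X = X_L − X_C = -14.38 Ω
Z = 9.470 − j14.38 Ω
|Z| = √(9.470² + 14.38²) = 17.22 Ω
I = V/|Z| = 33/17.22 = 1.917 A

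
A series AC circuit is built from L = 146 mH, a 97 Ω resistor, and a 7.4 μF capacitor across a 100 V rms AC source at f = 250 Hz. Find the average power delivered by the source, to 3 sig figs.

ω = 2πf = 1571 rad/s
X_L = ωL = 229 Ω
X_C = 1/(ωC) = 86.0 Ω
Net reactance X = X_L − X_C = 143 Ω
Z = 97.0 + j143 Ω
|Z| = √(97.0² + 143²) = 173 Ω
∠Z = arctan(143/97.0) = 55.9°
I = V/|Z| = 578 mA
P = VI cos φ = 100 × 0.578 × cos(55.9°) = 32.4 W

32.4 W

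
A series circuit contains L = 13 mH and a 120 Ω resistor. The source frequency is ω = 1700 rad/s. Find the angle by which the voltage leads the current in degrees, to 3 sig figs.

10.4°

X_L = ωL = 22.1 Ω
Z = 120 + j22.1 Ω
|Z| = √(120² + 22.1²) = 122 Ω
∠Z = arctan(22.1/120) = 10.4°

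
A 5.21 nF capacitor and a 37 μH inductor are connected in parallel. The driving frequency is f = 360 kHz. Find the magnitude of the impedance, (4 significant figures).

ω = 2πf = 2.262e+06 rad/s
X_L = ωL = 83.69 Ω
X_C = 1/(ωC) = 84.86 Ω
Parallel: admittances add. Y = 1/(jωL) + jωC
Y = (0 − j0.0001638) S
|Y| = 0.0001638 S → |Z| = 1/|Y| = 6104 Ω, ∠Z = −∠Y = 90.00°

6104 Ω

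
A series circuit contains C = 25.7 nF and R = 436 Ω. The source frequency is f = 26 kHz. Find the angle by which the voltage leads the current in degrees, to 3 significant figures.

-28.6°

ω = 2πf = 163400 rad/s
X_C = 1/(ωC) = 238 Ω
Z = 436 − j238 Ω
|Z| = √(436² + 238²) = 497 Ω
∠Z = arctan(-238/436) = -28.6°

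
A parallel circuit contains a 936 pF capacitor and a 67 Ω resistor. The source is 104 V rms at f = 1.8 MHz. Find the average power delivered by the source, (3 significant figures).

161 W

ω = 2πf = 1.131e+07 rad/s
X_C = 1/(ωC) = 94.5 Ω
Parallel: admittances add. Y = 1/R + jωC
Y = (0.0149 + j0.0106) S
|Y| = 0.0183 S → |Z| = 1/|Y| = 54.6 Ω, ∠Z = −∠Y = -35.3°
I = V/|Z| = 1.90 A
P = VI cos φ = 104 × 1.90 × cos(-35.3°) = 161 W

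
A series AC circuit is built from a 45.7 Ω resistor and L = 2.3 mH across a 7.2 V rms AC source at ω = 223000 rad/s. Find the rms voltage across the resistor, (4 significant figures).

0.6390 V

X_L = ωL = 512.9 Ω
Z = 45.70 + j512.9 Ω
|Z| = √(45.70² + 512.9²) = 514.9 Ω
I = V/|Z| = 13.98 mA
V_R = I·|Z_R| = 0.01398 × 45.70 = 0.6390 V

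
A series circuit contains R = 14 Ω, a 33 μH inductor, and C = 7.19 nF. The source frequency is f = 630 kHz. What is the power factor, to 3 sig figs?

0.145

ω = 2πf = 3.958e+06 rad/s
X_L = ωL = 131 Ω
X_C = 1/(ωC) = 35.1 Ω
Net reactance X = X_L − X_C = 95.5 Ω
Z = 14.0 + j95.5 Ω
|Z| = √(14.0² + 95.5²) = 96.5 Ω
∠Z = arctan(95.5/14.0) = 81.7°
cos φ = cos(81.7°) = 0.145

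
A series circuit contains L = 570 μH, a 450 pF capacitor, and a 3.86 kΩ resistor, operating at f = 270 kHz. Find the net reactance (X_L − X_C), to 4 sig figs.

-342.9 Ω

ω = 2πf = 1.696e+06 rad/s
X_L = ωL = 967.0 Ω
X_C = 1/(ωC) = 1310 Ω
X = 967.0 − 1310 = -342.9 Ω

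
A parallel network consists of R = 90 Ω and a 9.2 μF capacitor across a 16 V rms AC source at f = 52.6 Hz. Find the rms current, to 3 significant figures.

ω = 2πf = 330.5 rad/s
X_C = 1/(ωC) = 329 Ω
Parallel: admittances add. Y = 1/R + jωC
Y = (0.0111 + j0.00304) S
|Y| = 0.0115 S → |Z| = 1/|Y| = 86.8 Ω, ∠Z = −∠Y = -15.3°
I = V/|Z| = 16/86.8 = 184 mA

184 mA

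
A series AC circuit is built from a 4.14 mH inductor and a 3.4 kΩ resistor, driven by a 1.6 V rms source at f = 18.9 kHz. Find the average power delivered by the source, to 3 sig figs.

738 μW

ω = 2πf = 118800 rad/s
X_L = ωL = 492 Ω
Z = 3400 + j492 Ω
|Z| = √(3400² + 492²) = 3440 Ω
∠Z = arctan(492/3400) = 8.23°
I = V/|Z| = 466 μA
P = VI cos φ = 1.6 × 0.000466 × cos(8.23°) = 738 μW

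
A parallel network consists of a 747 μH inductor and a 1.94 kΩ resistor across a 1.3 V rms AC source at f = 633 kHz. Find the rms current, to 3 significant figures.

800 μA

ω = 2πf = 3.977e+06 rad/s
X_L = ωL = 2970 Ω
Parallel: admittances add. Y = 1/R + 1/(jωL)
Y = (0.000515 − j0.000337) S
|Y| = 0.000616 S → |Z| = 1/|Y| = 1620 Ω, ∠Z = −∠Y = 33.1°
I = V/|Z| = 1.3/1620 = 800 μA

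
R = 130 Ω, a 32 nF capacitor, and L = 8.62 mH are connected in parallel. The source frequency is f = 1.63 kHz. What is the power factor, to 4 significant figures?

0.5731

ω = 2πf = 10240 rad/s
X_L = ωL = 88.28 Ω
X_C = 1/(ωC) = 3051 Ω
Parallel: admittances add. Y = 1/R + 1/(jωL) + jωC
Y = (0.007692 − j0.01100) S
|Y| = 0.01342 S → |Z| = 1/|Y| = 74.50 Ω, ∠Z = −∠Y = 55.03°
cos φ = cos(55.03°) = 0.5731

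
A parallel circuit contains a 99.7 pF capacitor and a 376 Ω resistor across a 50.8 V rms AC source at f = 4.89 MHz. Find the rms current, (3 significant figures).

206 mA

ω = 2πf = 3.072e+07 rad/s
X_C = 1/(ωC) = 326 Ω
Parallel: admittances add. Y = 1/R + jωC
Y = (0.00266 + j0.00306) S
|Y| = 0.00406 S → |Z| = 1/|Y| = 247 Ω, ∠Z = −∠Y = -49.0°
I = V/|Z| = 50.8/247 = 206 mA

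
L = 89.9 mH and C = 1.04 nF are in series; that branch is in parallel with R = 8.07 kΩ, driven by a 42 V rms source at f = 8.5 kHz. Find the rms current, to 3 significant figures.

6.10 mA

ω = 2πf = 53410 rad/s
X_L = ωL = 4800 Ω
X_C = 1/(ωC) = 18000 Ω
Branch 1: Z₁ = R = 8070 Ω
Branch 2 (series LC): Z₂ = j(X_L − X_C) = −j13200 Ω
Parallel: Z = Z₁Z₂/(Z₁+Z₂), |Z| = 6890 Ω, ∠Z = -31.4°
I = V/|Z| = 42/6890 = 6.10 mA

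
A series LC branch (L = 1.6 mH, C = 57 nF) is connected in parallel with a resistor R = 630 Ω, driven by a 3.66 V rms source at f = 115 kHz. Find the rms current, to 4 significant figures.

6.649 mA

ω = 2πf = 722600 rad/s
X_L = ωL = 1156 Ω
X_C = 1/(ωC) = 24.28 Ω
Branch 1: Z₁ = R = 630.0 Ω
Branch 2 (series LC): Z₂ = j(X_L − X_C) = j1132 Ω
Parallel: Z = Z₁Z₂/(Z₁+Z₂), |Z| = 550.5 Ω, ∠Z = 29.10°
I = V/|Z| = 3.66/550.5 = 6.649 mA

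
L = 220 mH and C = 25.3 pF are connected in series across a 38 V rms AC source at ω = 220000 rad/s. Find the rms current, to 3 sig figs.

X_L = ωL = 48400 Ω
X_C = 1/(ωC) = 180000 Ω
Net reactance X = X_L − X_C = -131000 Ω
Z = − j131000 Ω
|Z| = √(0² + 131000²) = 131000 Ω
I = V/|Z| = 38/131000 = 289 μA

289 μA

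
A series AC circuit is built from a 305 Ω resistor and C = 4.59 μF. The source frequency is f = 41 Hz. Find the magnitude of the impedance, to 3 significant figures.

899 Ω

ω = 2πf = 257.6 rad/s
X_C = 1/(ωC) = 846 Ω
Z = 305 − j846 Ω
|Z| = √(305² + 846²) = 899 Ω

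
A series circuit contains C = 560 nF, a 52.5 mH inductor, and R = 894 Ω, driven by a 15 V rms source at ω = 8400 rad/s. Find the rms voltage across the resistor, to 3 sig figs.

14.5 V

X_L = ωL = 441 Ω
X_C = 1/(ωC) = 213 Ω
Net reactance X = X_L − X_C = 228 Ω
Z = 894 + j228 Ω
|Z| = √(894² + 228²) = 923 Ω
I = V/|Z| = 16.3 mA
V_R = I·|Z_R| = 0.0163 × 894 = 14.5 V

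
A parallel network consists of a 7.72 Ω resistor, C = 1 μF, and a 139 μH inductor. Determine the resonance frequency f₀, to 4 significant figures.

ω₀ = 1/√(LC) = 1/√(0.000139 × 1e-06) = 84820 rad/s
f₀ = ω₀/(2π) = 13.50 kHz

13.50 kHz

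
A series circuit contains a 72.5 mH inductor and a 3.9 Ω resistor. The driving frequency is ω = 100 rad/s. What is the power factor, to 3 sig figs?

0.474

X_L = ωL = 7.25 Ω
Z = 3.90 + j7.25 Ω
|Z| = √(3.90² + 7.25²) = 8.23 Ω
∠Z = arctan(7.25/3.90) = 61.7°
cos φ = cos(61.7°) = 0.474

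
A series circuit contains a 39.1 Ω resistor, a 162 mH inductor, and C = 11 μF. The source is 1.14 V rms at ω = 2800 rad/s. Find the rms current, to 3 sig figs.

2.70 mA

X_L = ωL = 454 Ω
X_C = 1/(ωC) = 32.5 Ω
Net reactance X = X_L − X_C = 421 Ω
Z = 39.1 + j421 Ω
|Z| = √(39.1² + 421²) = 423 Ω
I = V/|Z| = 1.14/423 = 2.70 mA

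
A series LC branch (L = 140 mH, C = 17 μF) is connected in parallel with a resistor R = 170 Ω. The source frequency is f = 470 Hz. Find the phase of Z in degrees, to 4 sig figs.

23.36°

ω = 2πf = 2953 rad/s
X_L = ωL = 413.4 Ω
X_C = 1/(ωC) = 19.92 Ω
Branch 1: Z₁ = R = 170.0 Ω
Branch 2 (series LC): Z₂ = j(X_L − X_C) = j393.5 Ω
Parallel: Z = Z₁Z₂/(Z₁+Z₂), |Z| = 156.1 Ω, ∠Z = 23.36°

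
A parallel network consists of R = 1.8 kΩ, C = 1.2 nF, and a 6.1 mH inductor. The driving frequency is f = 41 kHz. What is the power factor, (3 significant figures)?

ω = 2πf = 257600 rad/s
X_L = ωL = 1570 Ω
X_C = 1/(ωC) = 3230 Ω
Parallel: admittances add. Y = 1/R + 1/(jωL) + jωC
Y = (0.000556 − j0.000327) S
|Y| = 0.000645 S → |Z| = 1/|Y| = 1550 Ω, ∠Z = −∠Y = 30.5°
cos φ = cos(30.5°) = 0.862

0.862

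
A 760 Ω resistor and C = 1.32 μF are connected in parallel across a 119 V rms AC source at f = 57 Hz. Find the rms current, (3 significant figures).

ω = 2πf = 358.1 rad/s
X_C = 1/(ωC) = 2120 Ω
Parallel: admittances add. Y = 1/R + jωC
Y = (0.00132 + j0.000473) S
|Y| = 0.00140 S → |Z| = 1/|Y| = 715 Ω, ∠Z = −∠Y = -19.8°
I = V/|Z| = 119/715 = 166 mA

166 mA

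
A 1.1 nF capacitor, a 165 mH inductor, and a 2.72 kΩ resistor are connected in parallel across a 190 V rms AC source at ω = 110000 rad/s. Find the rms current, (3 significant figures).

71.0 mA

X_L = ωL = 18200 Ω
X_C = 1/(ωC) = 8260 Ω
Parallel: admittances add. Y = 1/R + 1/(jωL) + jωC
Y = (0.000368 + j6.59e-05) S
|Y| = 0.000374 S → |Z| = 1/|Y| = 2680 Ω, ∠Z = −∠Y = -10.2°
I = V/|Z| = 190/2680 = 71.0 mA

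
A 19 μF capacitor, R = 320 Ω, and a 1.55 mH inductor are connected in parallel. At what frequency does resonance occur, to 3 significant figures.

ω₀ = 1/√(LC) = 1/√(0.00155 × 1.9e-05) = 5827 rad/s
f₀ = ω₀/(2π) = 927 Hz

927 Hz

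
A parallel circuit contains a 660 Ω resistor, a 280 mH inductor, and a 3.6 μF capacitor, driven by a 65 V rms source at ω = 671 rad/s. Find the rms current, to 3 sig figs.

213 mA

X_L = ωL = 188 Ω
X_C = 1/(ωC) = 414 Ω
Parallel: admittances add. Y = 1/R + 1/(jωL) + jωC
Y = (0.00152 − j0.00291) S
|Y| = 0.00328 S → |Z| = 1/|Y| = 305 Ω, ∠Z = −∠Y = 62.5°
I = V/|Z| = 65/305 = 213 mA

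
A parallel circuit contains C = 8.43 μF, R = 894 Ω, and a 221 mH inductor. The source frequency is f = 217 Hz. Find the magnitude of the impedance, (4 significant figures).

121.2 Ω

ω = 2πf = 1363 rad/s
X_L = ωL = 301.3 Ω
X_C = 1/(ωC) = 87.00 Ω
Parallel: admittances add. Y = 1/R + 1/(jωL) + jωC
Y = (0.001119 + j0.008175) S
|Y| = 0.008251 S → |Z| = 1/|Y| = 121.2 Ω, ∠Z = −∠Y = -82.21°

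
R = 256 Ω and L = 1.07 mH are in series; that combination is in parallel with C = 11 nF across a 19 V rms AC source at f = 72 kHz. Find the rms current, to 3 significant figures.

65.9 mA

ω = 2πf = 452400 rad/s
X_L = ωL = 484 Ω
X_C = 1/(ωC) = 201 Ω
Branch 1 (R+jX_L): Z₁ = 256 + j484 Ω, |Z₁| = 548 Ω
Branch 2 (−jX_C): Z₂ = −j201 Ω
Parallel: Z = Z₁Z₂/(Z₁+Z₂), |Z| = 288 Ω, ∠Z = -75.8°
I = V/|Z| = 19/288 = 65.9 mA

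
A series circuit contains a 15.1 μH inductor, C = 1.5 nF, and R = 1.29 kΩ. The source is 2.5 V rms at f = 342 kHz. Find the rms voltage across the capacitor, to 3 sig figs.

ω = 2πf = 2.149e+06 rad/s
X_L = ωL = 32.4 Ω
X_C = 1/(ωC) = 310 Ω
Net reactance X = X_L − X_C = -278 Ω
Z = 1290 − j278 Ω
|Z| = √(1290² + 278²) = 1320 Ω
I = V/|Z| = 1.89 mA
V_C = I·|Z_C| = 0.00189 × 310 = 0.588 V

0.588 V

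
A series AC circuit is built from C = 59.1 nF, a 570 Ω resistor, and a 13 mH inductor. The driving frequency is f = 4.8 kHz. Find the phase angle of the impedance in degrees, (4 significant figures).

ω = 2πf = 30160 rad/s
X_L = ωL = 392.1 Ω
X_C = 1/(ωC) = 561.0 Ω
Net reactance X = X_L − X_C = -169.0 Ω
Z = 570.0 − j169.0 Ω
|Z| = √(570.0² + 169.0²) = 594.5 Ω
∠Z = arctan(-169.0/570.0) = -16.51°

-16.51°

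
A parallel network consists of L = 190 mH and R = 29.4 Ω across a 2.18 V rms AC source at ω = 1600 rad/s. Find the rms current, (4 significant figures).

74.50 mA

X_L = ωL = 304.0 Ω
Parallel: admittances add. Y = 1/R + 1/(jωL)
Y = (0.03401 − j0.003289) S
|Y| = 0.03417 S → |Z| = 1/|Y| = 29.26 Ω, ∠Z = −∠Y = 5.524°
I = V/|Z| = 2.18/29.26 = 74.50 mA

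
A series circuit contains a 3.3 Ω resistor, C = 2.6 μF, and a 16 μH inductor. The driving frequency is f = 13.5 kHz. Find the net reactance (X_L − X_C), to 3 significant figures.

-3.18 Ω

ω = 2πf = 84820 rad/s
X_L = ωL = 1.36 Ω
X_C = 1/(ωC) = 4.53 Ω
X = 1.36 − 4.53 = -3.18 Ω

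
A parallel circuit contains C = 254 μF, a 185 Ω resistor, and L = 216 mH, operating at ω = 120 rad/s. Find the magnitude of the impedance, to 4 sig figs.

X_L = ωL = 25.92 Ω
X_C = 1/(ωC) = 32.81 Ω
Parallel: admittances add. Y = 1/R + 1/(jωL) + jωC
Y = (0.005405 − j0.008100) S
|Y| = 0.009738 S → |Z| = 1/|Y| = 102.7 Ω, ∠Z = −∠Y = 56.28°

102.7 Ω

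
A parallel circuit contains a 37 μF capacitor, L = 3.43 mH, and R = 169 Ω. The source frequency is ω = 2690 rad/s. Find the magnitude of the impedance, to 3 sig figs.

93.9 Ω

X_L = ωL = 9.23 Ω
X_C = 1/(ωC) = 10.0 Ω
Parallel: admittances add. Y = 1/R + 1/(jωL) + jωC
Y = (0.00592 − j0.00885) S
|Y| = 0.0106 S → |Z| = 1/|Y| = 93.9 Ω, ∠Z = −∠Y = 56.2°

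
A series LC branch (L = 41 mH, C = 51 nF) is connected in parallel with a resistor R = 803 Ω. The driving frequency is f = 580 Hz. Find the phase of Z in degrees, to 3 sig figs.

ω = 2πf = 3644 rad/s
X_L = ωL = 149 Ω
X_C = 1/(ωC) = 5380 Ω
Branch 1: Z₁ = R = 803 Ω
Branch 2 (series LC): Z₂ = j(X_L − X_C) = −j5230 Ω
Parallel: Z = Z₁Z₂/(Z₁+Z₂), |Z| = 794 Ω, ∠Z = -8.73°

-8.73°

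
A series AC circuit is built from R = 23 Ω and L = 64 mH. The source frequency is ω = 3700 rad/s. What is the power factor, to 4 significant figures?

X_L = ωL = 236.8 Ω
Z = 23.00 + j236.8 Ω
|Z| = √(23.00² + 236.8²) = 237.9 Ω
∠Z = arctan(236.8/23.00) = 84.45°
cos φ = cos(84.45°) = 0.09667

0.09667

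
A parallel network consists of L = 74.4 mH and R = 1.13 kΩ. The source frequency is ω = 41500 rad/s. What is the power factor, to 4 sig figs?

X_L = ωL = 3088 Ω
Parallel: admittances add. Y = 1/R + 1/(jωL)
Y = (0.0008850 − j0.0003239) S
|Y| = 0.0009424 S → |Z| = 1/|Y| = 1061 Ω, ∠Z = −∠Y = 20.10°
cos φ = cos(20.10°) = 0.9391

0.9391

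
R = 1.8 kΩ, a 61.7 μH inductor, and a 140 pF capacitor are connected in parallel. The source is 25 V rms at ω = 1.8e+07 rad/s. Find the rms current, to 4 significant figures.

42.81 mA

X_L = ωL = 1111 Ω
X_C = 1/(ωC) = 396.8 Ω
Parallel: admittances add. Y = 1/R + 1/(jωL) + jωC
Y = (0.0005556 + j0.001620) S
|Y| = 0.001712 S → |Z| = 1/|Y| = 584.0 Ω, ∠Z = −∠Y = -71.07°
I = V/|Z| = 25/584.0 = 42.81 mA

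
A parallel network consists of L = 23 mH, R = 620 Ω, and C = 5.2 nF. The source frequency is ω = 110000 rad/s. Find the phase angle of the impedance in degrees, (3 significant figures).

-6.25°

X_L = ωL = 2530 Ω
X_C = 1/(ωC) = 1750 Ω
Parallel: admittances add. Y = 1/R + 1/(jωL) + jωC
Y = (0.00161 + j0.000177) S
|Y| = 0.00162 S → |Z| = 1/|Y| = 616 Ω, ∠Z = −∠Y = -6.25°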